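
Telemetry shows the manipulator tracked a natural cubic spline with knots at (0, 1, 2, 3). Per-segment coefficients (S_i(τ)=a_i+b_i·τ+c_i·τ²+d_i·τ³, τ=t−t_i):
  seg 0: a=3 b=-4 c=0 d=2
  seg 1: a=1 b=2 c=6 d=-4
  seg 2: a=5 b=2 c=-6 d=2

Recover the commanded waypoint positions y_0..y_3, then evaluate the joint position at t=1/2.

y_0=3 y_1=1 y_2=5 y_3=3
S(1/2) = 5/4

y_0 = S_0(0) = a_0 = 3
y_1 = S_1(0) = a_1 = 1
y_2 = S_2(0) = a_2 = 5
y_3 = S_2(1) = 3
t_q=1/2 is in segment 0 (τ=1/2); S_0(τ)=5/4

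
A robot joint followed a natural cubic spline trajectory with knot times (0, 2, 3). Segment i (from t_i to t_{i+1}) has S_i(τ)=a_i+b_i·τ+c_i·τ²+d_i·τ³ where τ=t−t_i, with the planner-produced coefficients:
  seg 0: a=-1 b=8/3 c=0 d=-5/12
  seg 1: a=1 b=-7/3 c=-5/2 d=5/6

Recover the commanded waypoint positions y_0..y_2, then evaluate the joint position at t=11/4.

y_0 = S_0(0) = a_0 = -1
y_1 = S_1(0) = a_1 = 1
y_2 = S_1(1) = -3
t_q=11/4 is in segment 1 (τ=3/4); S_1(τ)=-231/128

y_0=-1 y_1=1 y_2=-3
S(11/4) = -231/128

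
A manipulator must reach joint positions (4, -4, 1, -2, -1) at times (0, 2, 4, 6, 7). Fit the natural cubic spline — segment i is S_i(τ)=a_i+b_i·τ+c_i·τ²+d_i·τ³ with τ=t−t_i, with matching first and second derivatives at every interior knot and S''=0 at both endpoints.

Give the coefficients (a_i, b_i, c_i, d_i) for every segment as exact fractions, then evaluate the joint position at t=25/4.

  seg 0: a=4 b=-250/41 c=0 d=43/82
  seg 1: a=-4 b=8/41 c=129/41 d=-327/328
  seg 2: a=1 b=67/82 c=-465/164 d=275/328
  seg 3: a=-2 b=-19/41 c=90/41 d=-30/41
S(25/4) = -2611/1312

Δ: Δ0=-4, Δ1=5/2, Δ2=-3/2, Δ3=1
row 1: diag=8, rhs=39; c'=1/4, d'=39/8
row 2: denom=8−2·1/4=15/2; d'=(-24−2·39/8)/(15/2)=-9/2
row 3: denom=6−2·4/15=82/15; d'=(15−2·-9/2)/(82/15)=180/41
back: M3=180/41
back: M2=-9/2−4/15·180/41=-465/82
back: M1=39/8−1/4·-465/82=258/41
M: M0=0, M1=258/41, M2=-465/82, M3=180/41, M4=0
seg 0: a=4, c=M0/2=0, d=(M1−M0)/(6·2)=43/82, b=Δ0−h0·(2M0+M1)/6=-250/41
seg 1: a=-4, c=M1/2=129/41, d=(M2−M1)/(6·2)=-327/328, b=Δ1−h1·(2M1+M2)/6=8/41
seg 2: a=1, c=M2/2=-465/164, d=(M3−M2)/(6·2)=275/328, b=Δ2−h2·(2M2+M3)/6=67/82
seg 3: a=-2, c=M3/2=90/41, d=(M4−M3)/(6·1)=-30/41, b=Δ3−h3·(2M3+M4)/6=-19/41
t_q=25/4 → seg 3, τ=1/4; S=-2+-19/41·τ+90/41·τ²+-30/41·τ³=-2611/1312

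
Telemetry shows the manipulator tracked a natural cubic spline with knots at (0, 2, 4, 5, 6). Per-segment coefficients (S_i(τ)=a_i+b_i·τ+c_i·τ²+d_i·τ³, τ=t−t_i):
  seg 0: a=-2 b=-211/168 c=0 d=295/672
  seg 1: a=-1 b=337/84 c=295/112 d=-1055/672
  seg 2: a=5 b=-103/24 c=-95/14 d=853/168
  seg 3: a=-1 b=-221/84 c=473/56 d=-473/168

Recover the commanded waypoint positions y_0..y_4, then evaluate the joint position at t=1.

y_0 = S_0(0) = a_0 = -2
y_1 = S_1(0) = a_1 = -1
y_2 = S_2(0) = a_2 = 5
y_3 = S_3(0) = a_3 = -1
y_4 = S_3(1) = 2
t_q=1 is in segment 0 (τ=1); S_0(τ)=-631/224

y_0=-2 y_1=-1 y_2=5 y_3=-1 y_4=2
S(1) = -631/224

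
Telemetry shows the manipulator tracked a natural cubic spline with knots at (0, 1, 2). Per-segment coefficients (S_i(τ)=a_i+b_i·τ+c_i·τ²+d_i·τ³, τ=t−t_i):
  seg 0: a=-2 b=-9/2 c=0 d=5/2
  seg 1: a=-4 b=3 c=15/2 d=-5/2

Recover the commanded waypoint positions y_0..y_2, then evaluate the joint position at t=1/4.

y_0 = S_0(0) = a_0 = -2
y_1 = S_1(0) = a_1 = -4
y_2 = S_1(1) = 4
t_q=1/4 is in segment 0 (τ=1/4); S_0(τ)=-395/128

y_0=-2 y_1=-4 y_2=4
S(1/4) = -395/128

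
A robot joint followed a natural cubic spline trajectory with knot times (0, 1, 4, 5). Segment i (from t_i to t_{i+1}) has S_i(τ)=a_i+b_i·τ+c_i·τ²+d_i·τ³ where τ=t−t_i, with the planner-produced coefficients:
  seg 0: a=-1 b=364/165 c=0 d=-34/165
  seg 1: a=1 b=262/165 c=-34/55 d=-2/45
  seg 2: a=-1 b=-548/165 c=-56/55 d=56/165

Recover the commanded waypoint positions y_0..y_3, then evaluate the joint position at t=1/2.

y_0=-1 y_1=1 y_2=-1 y_3=-5
S(1/2) = 17/220

y_0 = S_0(0) = a_0 = -1
y_1 = S_1(0) = a_1 = 1
y_2 = S_2(0) = a_2 = -1
y_3 = S_2(1) = -5
t_q=1/2 is in segment 0 (τ=1/2); S_0(τ)=17/220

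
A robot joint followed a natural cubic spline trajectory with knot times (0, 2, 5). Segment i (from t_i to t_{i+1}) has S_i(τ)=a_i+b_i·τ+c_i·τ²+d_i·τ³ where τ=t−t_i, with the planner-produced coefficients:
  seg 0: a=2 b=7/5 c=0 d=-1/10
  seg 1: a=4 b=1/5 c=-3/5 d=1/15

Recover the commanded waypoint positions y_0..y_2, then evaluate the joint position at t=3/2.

y_0=2 y_1=4 y_2=1
S(3/2) = 301/80

y_0 = S_0(0) = a_0 = 2
y_1 = S_1(0) = a_1 = 4
y_2 = S_1(3) = 1
t_q=3/2 is in segment 0 (τ=3/2); S_0(τ)=301/80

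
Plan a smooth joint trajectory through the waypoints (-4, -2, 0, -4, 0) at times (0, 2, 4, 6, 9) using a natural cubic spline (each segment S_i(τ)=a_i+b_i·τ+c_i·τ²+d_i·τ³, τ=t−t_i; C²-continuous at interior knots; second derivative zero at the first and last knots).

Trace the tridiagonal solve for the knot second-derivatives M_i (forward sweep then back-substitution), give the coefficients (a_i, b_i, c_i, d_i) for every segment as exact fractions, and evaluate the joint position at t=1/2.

  seg 0: a=-4 b=158/213 c=0 d=55/852
  seg 1: a=-2 b=323/213 c=55/142 d=-275/852
  seg 2: a=0 b=-172/213 c=-110/71 d=203/426
  seg 3: a=-4 b=-274/213 c=93/71 d=-31/213
S(1/2) = -8227/2272

Δ: Δ0=1, Δ1=1, Δ2=-2, Δ3=4/3
row 1: diag=8, rhs=0; c'=1/4, d'=0
row 2: denom=8−2·1/4=15/2; d'=(-18−2·0)/(15/2)=-12/5
row 3: denom=10−2·4/15=142/15; d'=(20−2·-12/5)/(142/15)=186/71
back: M3=186/71
back: M2=-12/5−4/15·186/71=-220/71
back: M1=0−1/4·-220/71=55/71
M: M0=0, M1=55/71, M2=-220/71, M3=186/71, M4=0
seg 0: a=-4, c=M0/2=0, d=(M1−M0)/(6·2)=55/852, b=Δ0−h0·(2M0+M1)/6=158/213
seg 1: a=-2, c=M1/2=55/142, d=(M2−M1)/(6·2)=-275/852, b=Δ1−h1·(2M1+M2)/6=323/213
seg 2: a=0, c=M2/2=-110/71, d=(M3−M2)/(6·2)=203/426, b=Δ2−h2·(2M2+M3)/6=-172/213
seg 3: a=-4, c=M3/2=93/71, d=(M4−M3)/(6·3)=-31/213, b=Δ3−h3·(2M3+M4)/6=-274/213
t_q=1/2 → seg 0, τ=1/2; S=-4+158/213·τ+0·τ²+55/852·τ³=-8227/2272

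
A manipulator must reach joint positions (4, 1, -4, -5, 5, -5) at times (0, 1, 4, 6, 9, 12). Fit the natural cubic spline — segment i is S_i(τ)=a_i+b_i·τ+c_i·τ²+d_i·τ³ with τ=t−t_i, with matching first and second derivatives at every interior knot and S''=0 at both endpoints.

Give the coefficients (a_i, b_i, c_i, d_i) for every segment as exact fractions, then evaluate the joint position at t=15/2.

Δ: Δ0=-3, Δ1=-5/3, Δ2=-1/2, Δ3=10/3, Δ4=-10/3
row 1: diag=8, rhs=8; c'=3/8, d'=1
row 2: denom=10−3·3/8=71/8; d'=(7−3·1)/(71/8)=32/71
row 3: denom=10−2·16/71=678/71; d'=(23−2·32/71)/(678/71)=523/226
row 4: denom=12−3·71/226=2499/226; d'=(-40−3·523/226)/(2499/226)=-10609/2499
back: M4=-10609/2499
back: M3=523/226−71/226·-10609/2499=9116/2499
back: M2=32/71−16/71·9116/2499=-928/2499
back: M1=1−3/8·-928/2499=949/833
M: M0=0, M1=949/833, M2=-928/2499, M3=9116/2499, M4=-10609/2499, M5=0
seg 0: a=4, c=M0/2=0, d=(M1−M0)/(6·1)=949/4998, b=Δ0−h0·(2M0+M1)/6=-15943/4998
seg 1: a=1, c=M1/2=949/1666, d=(M2−M1)/(6·3)=-3775/44982, b=Δ1−h1·(2M1+M2)/6=-6548/2499
seg 2: a=-4, c=M2/2=-464/2499, d=(M3−M2)/(6·2)=279/833, b=Δ2−h2·(2M2+M3)/6=-7339/4998
seg 3: a=-5, c=M3/2=4558/2499, d=(M4−M3)/(6·3)=-6575/14994, b=Δ3−h3·(2M3+M4)/6=1291/714
seg 4: a=5, c=M4/2=-10609/4998, d=(M5−M4)/(6·3)=10609/44982, b=Δ4−h4·(2M4+M5)/6=2279/2499
t_q=15/2 → seg 3, τ=3/2; S=-5+1291/714·τ+4558/2499·τ²+-6575/14994·τ³=4479/13328

  seg 0: a=4 b=-15943/4998 c=0 d=949/4998
  seg 1: a=1 b=-6548/2499 c=949/1666 d=-3775/44982
  seg 2: a=-4 b=-7339/4998 c=-464/2499 d=279/833
  seg 3: a=-5 b=1291/714 c=4558/2499 d=-6575/14994
  seg 4: a=5 b=2279/2499 c=-10609/4998 d=10609/44982
S(15/2) = 4479/13328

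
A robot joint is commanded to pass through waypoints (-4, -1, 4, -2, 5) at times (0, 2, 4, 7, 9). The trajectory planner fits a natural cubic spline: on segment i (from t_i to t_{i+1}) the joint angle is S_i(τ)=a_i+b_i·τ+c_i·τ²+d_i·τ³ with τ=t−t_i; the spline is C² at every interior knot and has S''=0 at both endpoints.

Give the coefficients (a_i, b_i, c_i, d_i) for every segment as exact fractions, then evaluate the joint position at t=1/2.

  seg 0: a=-4 b=151/172 c=0 d=107/688
  seg 1: a=-1 b=118/43 c=321/344 d=-363/688
  seg 2: a=4 b=25/172 c=-96/43 d=87/172
  seg 3: a=-2 b=35/86 c=399/172 d=-133/344
S(1/2) = -19493/5504

Δ: Δ0=3/2, Δ1=5/2, Δ2=-2, Δ3=7/2
row 1: diag=8, rhs=6; c'=1/4, d'=3/4
row 2: denom=10−2·1/4=19/2; d'=(-27−2·3/4)/(19/2)=-3
row 3: denom=10−3·6/19=172/19; d'=(33−3·-3)/(172/19)=399/86
back: M3=399/86
back: M2=-3−6/19·399/86=-192/43
back: M1=3/4−1/4·-192/43=321/172
M: M0=0, M1=321/172, M2=-192/43, M3=399/86, M4=0
seg 0: a=-4, c=M0/2=0, d=(M1−M0)/(6·2)=107/688, b=Δ0−h0·(2M0+M1)/6=151/172
seg 1: a=-1, c=M1/2=321/344, d=(M2−M1)/(6·2)=-363/688, b=Δ1−h1·(2M1+M2)/6=118/43
seg 2: a=4, c=M2/2=-96/43, d=(M3−M2)/(6·3)=87/172, b=Δ2−h2·(2M2+M3)/6=25/172
seg 3: a=-2, c=M3/2=399/172, d=(M4−M3)/(6·2)=-133/344, b=Δ3−h3·(2M3+M4)/6=35/86
t_q=1/2 → seg 0, τ=1/2; S=-4+151/172·τ+0·τ²+107/688·τ³=-19493/5504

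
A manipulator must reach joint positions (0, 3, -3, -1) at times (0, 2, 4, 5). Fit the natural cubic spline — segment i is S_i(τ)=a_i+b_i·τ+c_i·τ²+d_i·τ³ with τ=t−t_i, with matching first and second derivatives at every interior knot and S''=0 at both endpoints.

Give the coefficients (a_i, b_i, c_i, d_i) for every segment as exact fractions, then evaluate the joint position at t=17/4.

Δ: Δ0=3/2, Δ1=-3, Δ2=2
row 1: diag=8, rhs=-27; c'=1/4, d'=-27/8
row 2: denom=6−2·1/4=11/2; d'=(30−2·-27/8)/(11/2)=147/22
back: M2=147/22
back: M1=-27/8−1/4·147/22=-111/22
M: M0=0, M1=-111/22, M2=147/22, M3=0
seg 0: a=0, c=M0/2=0, d=(M1−M0)/(6·2)=-37/88, b=Δ0−h0·(2M0+M1)/6=35/11
seg 1: a=3, c=M1/2=-111/44, d=(M2−M1)/(6·2)=43/44, b=Δ1−h1·(2M1+M2)/6=-41/22
seg 2: a=-3, c=M2/2=147/44, d=(M3−M2)/(6·1)=-49/44, b=Δ2−h2·(2M2+M3)/6=-5/22
t_q=17/4 → seg 2, τ=1/4; S=-3+-5/22·τ+147/44·τ²+-49/44·τ³=-8069/2816

  seg 0: a=0 b=35/11 c=0 d=-37/88
  seg 1: a=3 b=-41/22 c=-111/44 d=43/44
  seg 2: a=-3 b=-5/22 c=147/44 d=-49/44
S(17/4) = -8069/2816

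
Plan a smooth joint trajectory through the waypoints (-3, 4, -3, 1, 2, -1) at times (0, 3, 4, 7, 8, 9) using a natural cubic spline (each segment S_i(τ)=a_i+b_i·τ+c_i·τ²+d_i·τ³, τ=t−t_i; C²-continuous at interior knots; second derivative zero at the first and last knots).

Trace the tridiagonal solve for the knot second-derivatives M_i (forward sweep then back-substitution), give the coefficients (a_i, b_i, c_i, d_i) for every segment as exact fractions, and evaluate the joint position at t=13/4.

Δ: Δ0=7/3, Δ1=-7, Δ2=4/3, Δ3=1, Δ4=-3
row 1: diag=8, rhs=-56; c'=1/8, d'=-7
row 2: denom=8−1·1/8=63/8; d'=(50−1·-7)/(63/8)=152/21
row 3: denom=8−3·8/21=48/7; d'=(-2−3·152/21)/(48/7)=-83/24
row 4: denom=4−1·7/48=185/48; d'=(-24−1·-83/24)/(185/48)=-986/185
back: M4=-986/185
back: M3=-83/24−7/48·-986/185=-496/185
back: M2=152/21−8/21·-496/185=1528/185
back: M1=-7−1/8·1528/185=-1486/185
M: M0=0, M1=-1486/185, M2=1528/185, M3=-496/185, M4=-986/185, M5=0
seg 0: a=-3, c=M0/2=0, d=(M1−M0)/(6·3)=-743/1665, b=Δ0−h0·(2M0+M1)/6=3524/555
seg 1: a=4, c=M1/2=-743/185, d=(M2−M1)/(6·1)=1507/555, b=Δ1−h1·(2M1+M2)/6=-3163/555
seg 2: a=-3, c=M2/2=764/185, d=(M3−M2)/(6·3)=-1012/1665, b=Δ2−h2·(2M2+M3)/6=-620/111
seg 3: a=1, c=M3/2=-248/185, d=(M4−M3)/(6·1)=-49/111, b=Δ3−h3·(2M3+M4)/6=1544/555
seg 4: a=2, c=M4/2=-493/185, d=(M5−M4)/(6·1)=493/555, b=Δ4−h4·(2M4+M5)/6=-679/555
t_q=13/4 → seg 1, τ=1/4; S=4+-3163/555·τ+-743/185·τ²+1507/555·τ³=28021/11840

  seg 0: a=-3 b=3524/555 c=0 d=-743/1665
  seg 1: a=4 b=-3163/555 c=-743/185 d=1507/555
  seg 2: a=-3 b=-620/111 c=764/185 d=-1012/1665
  seg 3: a=1 b=1544/555 c=-248/185 d=-49/111
  seg 4: a=2 b=-679/555 c=-493/185 d=493/555
S(13/4) = 28021/11840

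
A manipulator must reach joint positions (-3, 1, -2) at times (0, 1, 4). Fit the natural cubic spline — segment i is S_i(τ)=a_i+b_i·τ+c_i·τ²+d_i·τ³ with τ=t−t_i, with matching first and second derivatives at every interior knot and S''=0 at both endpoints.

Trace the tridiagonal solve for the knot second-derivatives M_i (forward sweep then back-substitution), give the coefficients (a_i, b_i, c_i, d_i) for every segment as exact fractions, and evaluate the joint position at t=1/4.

  seg 0: a=-3 b=37/8 c=0 d=-5/8
  seg 1: a=1 b=11/4 c=-15/8 d=5/24
S(1/4) = -949/512

Δ: Δ0=4, Δ1=-1
row 1: diag=8, rhs=-30; c'=3/8, d'=-15/4
back: M1=-15/4
M: M0=0, M1=-15/4, M2=0
seg 0: a=-3, c=M0/2=0, d=(M1−M0)/(6·1)=-5/8, b=Δ0−h0·(2M0+M1)/6=37/8
seg 1: a=1, c=M1/2=-15/8, d=(M2−M1)/(6·3)=5/24, b=Δ1−h1·(2M1+M2)/6=11/4
t_q=1/4 → seg 0, τ=1/4; S=-3+37/8·τ+0·τ²+-5/8·τ³=-949/512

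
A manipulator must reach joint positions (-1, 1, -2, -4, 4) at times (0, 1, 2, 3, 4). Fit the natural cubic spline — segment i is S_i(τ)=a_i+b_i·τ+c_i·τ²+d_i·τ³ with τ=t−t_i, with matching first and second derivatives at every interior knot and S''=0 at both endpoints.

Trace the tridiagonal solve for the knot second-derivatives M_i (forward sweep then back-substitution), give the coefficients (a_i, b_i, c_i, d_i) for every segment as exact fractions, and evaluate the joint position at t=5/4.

Δ: Δ0=2, Δ1=-3, Δ2=-2, Δ3=8
row 1: diag=4, rhs=-30; c'=1/4, d'=-15/2
row 2: denom=4−1·1/4=15/4; d'=(6−1·-15/2)/(15/4)=18/5
row 3: denom=4−1·4/15=56/15; d'=(60−1·18/5)/(56/15)=423/28
back: M3=423/28
back: M2=18/5−4/15·423/28=-3/7
back: M1=-15/2−1/4·-3/7=-207/28
M: M0=0, M1=-207/28, M2=-3/7, M3=423/28, M4=0
seg 0: a=-1, c=M0/2=0, d=(M1−M0)/(6·1)=-69/56, b=Δ0−h0·(2M0+M1)/6=181/56
seg 1: a=1, c=M1/2=-207/56, d=(M2−M1)/(6·1)=65/56, b=Δ1−h1·(2M1+M2)/6=-13/28
seg 2: a=-2, c=M2/2=-3/14, d=(M3−M2)/(6·1)=145/56, b=Δ2−h2·(2M2+M3)/6=-35/8
seg 3: a=-4, c=M3/2=423/56, d=(M4−M3)/(6·1)=-141/56, b=Δ3−h3·(2M3+M4)/6=83/28
t_q=5/4 → seg 1, τ=1/4; S=1+-13/28·τ+-207/56·τ²+65/56·τ³=2405/3584

  seg 0: a=-1 b=181/56 c=0 d=-69/56
  seg 1: a=1 b=-13/28 c=-207/56 d=65/56
  seg 2: a=-2 b=-35/8 c=-3/14 d=145/56
  seg 3: a=-4 b=83/28 c=423/56 d=-141/56
S(5/4) = 2405/3584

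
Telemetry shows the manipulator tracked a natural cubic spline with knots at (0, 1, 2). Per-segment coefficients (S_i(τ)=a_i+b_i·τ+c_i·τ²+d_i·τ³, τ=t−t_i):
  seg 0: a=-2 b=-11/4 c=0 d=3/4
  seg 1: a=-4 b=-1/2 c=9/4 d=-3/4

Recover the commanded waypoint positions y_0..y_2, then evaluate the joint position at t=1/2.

y_0=-2 y_1=-4 y_2=-3
S(1/2) = -105/32

y_0 = S_0(0) = a_0 = -2
y_1 = S_1(0) = a_1 = -4
y_2 = S_1(1) = -3
t_q=1/2 is in segment 0 (τ=1/2); S_0(τ)=-105/32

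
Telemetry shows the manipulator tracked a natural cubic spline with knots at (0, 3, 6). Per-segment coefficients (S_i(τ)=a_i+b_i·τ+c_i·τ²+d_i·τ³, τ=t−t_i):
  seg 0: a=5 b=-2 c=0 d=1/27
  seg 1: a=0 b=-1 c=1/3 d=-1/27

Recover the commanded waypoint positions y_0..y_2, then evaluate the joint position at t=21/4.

y_0=5 y_1=0 y_2=-1
S(21/4) = -63/64

y_0 = S_0(0) = a_0 = 5
y_1 = S_1(0) = a_1 = 0
y_2 = S_1(3) = -1
t_q=21/4 is in segment 1 (τ=9/4); S_1(τ)=-63/64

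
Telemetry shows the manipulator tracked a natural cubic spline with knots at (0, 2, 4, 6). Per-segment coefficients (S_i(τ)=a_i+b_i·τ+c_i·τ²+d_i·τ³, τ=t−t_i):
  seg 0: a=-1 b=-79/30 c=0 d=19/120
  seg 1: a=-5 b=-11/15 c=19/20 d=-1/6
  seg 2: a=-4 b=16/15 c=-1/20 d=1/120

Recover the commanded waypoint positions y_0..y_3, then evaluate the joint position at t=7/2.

y_0 = S_0(0) = a_0 = -1
y_1 = S_1(0) = a_1 = -5
y_2 = S_2(0) = a_2 = -4
y_3 = S_2(2) = -2
t_q=7/2 is in segment 1 (τ=3/2); S_1(τ)=-181/40

y_0=-1 y_1=-5 y_2=-4 y_3=-2
S(7/2) = -181/40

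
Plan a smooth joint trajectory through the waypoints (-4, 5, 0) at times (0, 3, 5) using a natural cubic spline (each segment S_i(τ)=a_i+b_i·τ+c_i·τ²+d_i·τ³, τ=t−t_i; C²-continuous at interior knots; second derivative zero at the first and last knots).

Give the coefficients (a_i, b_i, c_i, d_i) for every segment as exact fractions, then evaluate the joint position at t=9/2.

  seg 0: a=-4 b=93/20 c=0 d=-11/60
  seg 1: a=5 b=-3/10 c=-33/20 d=11/40
S(9/2) = 113/64

Δ: Δ0=3, Δ1=-5/2
row 1: diag=10, rhs=-33; c'=1/5, d'=-33/10
back: M1=-33/10
M: M0=0, M1=-33/10, M2=0
seg 0: a=-4, c=M0/2=0, d=(M1−M0)/(6·3)=-11/60, b=Δ0−h0·(2M0+M1)/6=93/20
seg 1: a=5, c=M1/2=-33/20, d=(M2−M1)/(6·2)=11/40, b=Δ1−h1·(2M1+M2)/6=-3/10
t_q=9/2 → seg 1, τ=3/2; S=5+-3/10·τ+-33/20·τ²+11/40·τ³=113/64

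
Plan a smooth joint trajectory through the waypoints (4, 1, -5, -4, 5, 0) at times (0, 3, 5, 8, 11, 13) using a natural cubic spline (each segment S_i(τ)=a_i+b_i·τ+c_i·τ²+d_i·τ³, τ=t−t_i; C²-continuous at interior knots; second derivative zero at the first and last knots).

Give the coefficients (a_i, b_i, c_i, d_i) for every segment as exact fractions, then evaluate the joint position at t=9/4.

  seg 0: a=4 b=-731/3252 c=0 d=-2521/29268
  seg 1: a=1 b=-4147/1626 c=-2521/3252 d=895/3252
  seg 2: a=-5 b=-1273/542 c=2849/3252 d=175/29268
  seg 3: a=-4 b=3327/1084 c=252/271 d=-1033/3252
  seg 4: a=5 b=39/542 c=-2091/1084 d=697/2168
S(9/4) = 174349/69376

Δ: Δ0=-1, Δ1=-3, Δ2=1/3, Δ3=3, Δ4=-5/2
row 1: diag=10, rhs=-12; c'=1/5, d'=-6/5
row 2: denom=10−2·1/5=48/5; d'=(20−2·-6/5)/(48/5)=7/3
row 3: denom=12−3·5/16=177/16; d'=(16−3·7/3)/(177/16)=48/59
row 4: denom=10−3·16/59=542/59; d'=(-33−3·48/59)/(542/59)=-2091/542
back: M4=-2091/542
back: M3=48/59−16/59·-2091/542=504/271
back: M2=7/3−5/16·504/271=2849/1626
back: M1=-6/5−1/5·2849/1626=-2521/1626
M: M0=0, M1=-2521/1626, M2=2849/1626, M3=504/271, M4=-2091/542, M5=0
seg 0: a=4, c=M0/2=0, d=(M1−M0)/(6·3)=-2521/29268, b=Δ0−h0·(2M0+M1)/6=-731/3252
seg 1: a=1, c=M1/2=-2521/3252, d=(M2−M1)/(6·2)=895/3252, b=Δ1−h1·(2M1+M2)/6=-4147/1626
seg 2: a=-5, c=M2/2=2849/3252, d=(M3−M2)/(6·3)=175/29268, b=Δ2−h2·(2M2+M3)/6=-1273/542
seg 3: a=-4, c=M3/2=252/271, d=(M4−M3)/(6·3)=-1033/3252, b=Δ3−h3·(2M3+M4)/6=3327/1084
seg 4: a=5, c=M4/2=-2091/1084, d=(M5−M4)/(6·2)=697/2168, b=Δ4−h4·(2M4+M5)/6=39/542
t_q=9/4 → seg 0, τ=9/4; S=4+-731/3252·τ+0·τ²+-2521/29268·τ³=174349/69376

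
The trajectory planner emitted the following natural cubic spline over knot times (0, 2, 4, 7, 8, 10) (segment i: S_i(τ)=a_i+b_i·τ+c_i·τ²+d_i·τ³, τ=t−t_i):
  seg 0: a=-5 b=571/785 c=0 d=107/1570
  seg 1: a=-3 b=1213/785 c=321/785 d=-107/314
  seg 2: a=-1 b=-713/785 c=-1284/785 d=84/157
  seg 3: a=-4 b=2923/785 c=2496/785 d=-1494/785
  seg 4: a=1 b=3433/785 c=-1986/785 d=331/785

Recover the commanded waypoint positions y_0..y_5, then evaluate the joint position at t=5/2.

y_0 = S_0(0) = a_0 = -5
y_1 = S_1(0) = a_1 = -3
y_2 = S_2(0) = a_2 = -1
y_3 = S_3(0) = a_3 = -4
y_4 = S_4(0) = a_4 = 1
y_5 = S_4(2) = 3
t_q=5/2 is in segment 1 (τ=1/2); S_1(τ)=-27227/12560

y_0=-5 y_1=-3 y_2=-1 y_3=-4 y_4=1 y_5=3
S(5/2) = -27227/12560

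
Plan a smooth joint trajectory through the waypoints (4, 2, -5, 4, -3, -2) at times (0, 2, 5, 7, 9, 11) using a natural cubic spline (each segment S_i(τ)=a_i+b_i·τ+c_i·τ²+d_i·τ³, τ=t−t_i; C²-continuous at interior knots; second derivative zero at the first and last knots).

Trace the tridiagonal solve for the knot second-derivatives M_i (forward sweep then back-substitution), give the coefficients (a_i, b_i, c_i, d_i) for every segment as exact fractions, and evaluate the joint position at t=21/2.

  seg 0: a=4 b=-226/3855 c=0 d=-3629/15420
  seg 1: a=2 b=-11113/3855 c=-3629/2570 d=12299/23130
  seg 2: a=-5 b=23143/7710 c=867/257 d=-10117/7710
  seg 3: a=4 b=5779/7710 c=-5782/1285 d=1831/1542
  seg 4: a=-3 b=-23129/7710 c=3373/1285 d=-3373/7710
S(21/2) = -12625/4112

Δ: Δ0=-1, Δ1=-7/3, Δ2=9/2, Δ3=-7/2, Δ4=1/2
row 1: diag=10, rhs=-8; c'=3/10, d'=-4/5
row 2: denom=10−3·3/10=91/10; d'=(41−3·-4/5)/(91/10)=62/13
row 3: denom=8−2·20/91=688/91; d'=(-48−2·62/13)/(688/91)=-1309/172
row 4: denom=8−2·91/344=1285/172; d'=(24−2·-1309/172)/(1285/172)=6746/1285
back: M4=6746/1285
back: M3=-1309/172−91/344·6746/1285=-11564/1285
back: M2=62/13−20/91·-11564/1285=1734/257
back: M1=-4/5−3/10·1734/257=-3629/1285
M: M0=0, M1=-3629/1285, M2=1734/257, M3=-11564/1285, M4=6746/1285, M5=0
seg 0: a=4, c=M0/2=0, d=(M1−M0)/(6·2)=-3629/15420, b=Δ0−h0·(2M0+M1)/6=-226/3855
seg 1: a=2, c=M1/2=-3629/2570, d=(M2−M1)/(6·3)=12299/23130, b=Δ1−h1·(2M1+M2)/6=-11113/3855
seg 2: a=-5, c=M2/2=867/257, d=(M3−M2)/(6·2)=-10117/7710, b=Δ2−h2·(2M2+M3)/6=23143/7710
seg 3: a=4, c=M3/2=-5782/1285, d=(M4−M3)/(6·2)=1831/1542, b=Δ3−h3·(2M3+M4)/6=5779/7710
seg 4: a=-3, c=M4/2=3373/1285, d=(M5−M4)/(6·2)=-3373/7710, b=Δ4−h4·(2M4+M5)/6=-23129/7710
t_q=21/2 → seg 4, τ=3/2; S=-3+-23129/7710·τ+3373/1285·τ²+-3373/7710·τ³=-12625/4112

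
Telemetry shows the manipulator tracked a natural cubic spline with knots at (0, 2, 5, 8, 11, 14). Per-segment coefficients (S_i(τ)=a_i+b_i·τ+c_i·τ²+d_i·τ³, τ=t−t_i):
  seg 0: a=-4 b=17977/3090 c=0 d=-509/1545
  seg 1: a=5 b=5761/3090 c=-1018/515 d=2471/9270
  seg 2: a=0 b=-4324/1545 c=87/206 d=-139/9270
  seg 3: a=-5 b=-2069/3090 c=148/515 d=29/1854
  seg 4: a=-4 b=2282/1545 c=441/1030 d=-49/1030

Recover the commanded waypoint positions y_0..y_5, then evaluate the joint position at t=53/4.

y_0 = S_0(0) = a_0 = -4
y_1 = S_1(0) = a_1 = 5
y_2 = S_2(0) = a_2 = 0
y_3 = S_3(0) = a_3 = -5
y_4 = S_4(0) = a_4 = -4
y_5 = S_4(3) = 3
t_q=53/4 is in segment 4 (τ=9/4); S_4(τ)=12511/13184

y_0=-4 y_1=5 y_2=0 y_3=-5 y_4=-4 y_5=3
S(53/4) = 12511/13184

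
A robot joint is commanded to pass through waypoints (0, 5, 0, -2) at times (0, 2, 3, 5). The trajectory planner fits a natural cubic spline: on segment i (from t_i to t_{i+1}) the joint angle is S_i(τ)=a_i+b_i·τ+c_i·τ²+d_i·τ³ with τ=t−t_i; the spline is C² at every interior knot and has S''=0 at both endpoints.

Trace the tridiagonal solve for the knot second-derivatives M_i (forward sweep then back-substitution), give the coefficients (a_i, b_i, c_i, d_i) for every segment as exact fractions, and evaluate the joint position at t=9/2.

  seg 0: a=0 b=53/10 c=0 d=-7/10
  seg 1: a=5 b=-31/10 c=-21/5 d=23/10
  seg 2: a=0 b=-23/5 c=27/10 d=-9/20
S(9/2) = -75/32

Δ: Δ0=5/2, Δ1=-5, Δ2=-1
row 1: diag=6, rhs=-45; c'=1/6, d'=-15/2
row 2: denom=6−1·1/6=35/6; d'=(24−1·-15/2)/(35/6)=27/5
back: M2=27/5
back: M1=-15/2−1/6·27/5=-42/5
M: M0=0, M1=-42/5, M2=27/5, M3=0
seg 0: a=0, c=M0/2=0, d=(M1−M0)/(6·2)=-7/10, b=Δ0−h0·(2M0+M1)/6=53/10
seg 1: a=5, c=M1/2=-21/5, d=(M2−M1)/(6·1)=23/10, b=Δ1−h1·(2M1+M2)/6=-31/10
seg 2: a=0, c=M2/2=27/10, d=(M3−M2)/(6·2)=-9/20, b=Δ2−h2·(2M2+M3)/6=-23/5
t_q=9/2 → seg 2, τ=3/2; S=0+-23/5·τ+27/10·τ²+-9/20·τ³=-75/32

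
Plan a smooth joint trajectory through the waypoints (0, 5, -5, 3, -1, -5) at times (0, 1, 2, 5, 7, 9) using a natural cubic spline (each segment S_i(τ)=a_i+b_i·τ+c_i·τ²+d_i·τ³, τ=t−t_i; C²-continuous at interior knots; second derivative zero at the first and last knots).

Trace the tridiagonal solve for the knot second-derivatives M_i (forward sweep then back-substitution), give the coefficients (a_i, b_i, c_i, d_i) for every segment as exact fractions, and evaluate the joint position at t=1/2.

  seg 0: a=0 b=14591/1551 c=0 d=-6836/1551
  seg 1: a=5 b=-5917/1551 c=-6836/517 d=10915/1551
  seg 2: a=-5 b=-14188/1551 c=4079/517 d=-681/517
  seg 3: a=3 b=4073/1551 c=-2050/517 d=5125/6204
  seg 4: a=-1 b=-5152/1551 c=1025/1034 d=-1025/6204
S(1/2) = 2147/517

Δ: Δ0=5, Δ1=-10, Δ2=8/3, Δ3=-2, Δ4=-2
row 1: diag=4, rhs=-90; c'=1/4, d'=-45/2
row 2: denom=8−1·1/4=31/4; d'=(76−1·-45/2)/(31/4)=394/31
row 3: denom=10−3·12/31=274/31; d'=(-28−3·394/31)/(274/31)=-1025/137
row 4: denom=8−2·31/137=1034/137; d'=(0−2·-1025/137)/(1034/137)=1025/517
back: M4=1025/517
back: M3=-1025/137−31/137·1025/517=-4100/517
back: M2=394/31−12/31·-4100/517=8158/517
back: M1=-45/2−1/4·8158/517=-13672/517
M: M0=0, M1=-13672/517, M2=8158/517, M3=-4100/517, M4=1025/517, M5=0
seg 0: a=0, c=M0/2=0, d=(M1−M0)/(6·1)=-6836/1551, b=Δ0−h0·(2M0+M1)/6=14591/1551
seg 1: a=5, c=M1/2=-6836/517, d=(M2−M1)/(6·1)=10915/1551, b=Δ1−h1·(2M1+M2)/6=-5917/1551
seg 2: a=-5, c=M2/2=4079/517, d=(M3−M2)/(6·3)=-681/517, b=Δ2−h2·(2M2+M3)/6=-14188/1551
seg 3: a=3, c=M3/2=-2050/517, d=(M4−M3)/(6·2)=5125/6204, b=Δ3−h3·(2M3+M4)/6=4073/1551
seg 4: a=-1, c=M4/2=1025/1034, d=(M5−M4)/(6·2)=-1025/6204, b=Δ4−h4·(2M4+M5)/6=-5152/1551
t_q=1/2 → seg 0, τ=1/2; S=0+14591/1551·τ+0·τ²+-6836/1551·τ³=2147/517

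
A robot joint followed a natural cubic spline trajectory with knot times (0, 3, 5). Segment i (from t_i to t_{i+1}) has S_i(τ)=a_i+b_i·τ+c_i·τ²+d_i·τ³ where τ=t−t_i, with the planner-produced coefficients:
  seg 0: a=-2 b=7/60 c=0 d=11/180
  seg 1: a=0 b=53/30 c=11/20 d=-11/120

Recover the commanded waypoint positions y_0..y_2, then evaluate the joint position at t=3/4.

y_0=-2 y_1=0 y_2=5
S(3/4) = -483/256

y_0 = S_0(0) = a_0 = -2
y_1 = S_1(0) = a_1 = 0
y_2 = S_1(2) = 5
t_q=3/4 is in segment 0 (τ=3/4); S_0(τ)=-483/256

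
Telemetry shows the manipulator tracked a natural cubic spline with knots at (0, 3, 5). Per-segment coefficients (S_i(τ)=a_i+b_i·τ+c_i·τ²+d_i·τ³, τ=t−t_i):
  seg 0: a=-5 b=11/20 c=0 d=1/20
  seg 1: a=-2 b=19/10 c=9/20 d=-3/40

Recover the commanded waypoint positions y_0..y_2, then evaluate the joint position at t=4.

y_0=-5 y_1=-2 y_2=3
S(4) = 11/40

y_0 = S_0(0) = a_0 = -5
y_1 = S_1(0) = a_1 = -2
y_2 = S_1(2) = 3
t_q=4 is in segment 1 (τ=1); S_1(τ)=11/40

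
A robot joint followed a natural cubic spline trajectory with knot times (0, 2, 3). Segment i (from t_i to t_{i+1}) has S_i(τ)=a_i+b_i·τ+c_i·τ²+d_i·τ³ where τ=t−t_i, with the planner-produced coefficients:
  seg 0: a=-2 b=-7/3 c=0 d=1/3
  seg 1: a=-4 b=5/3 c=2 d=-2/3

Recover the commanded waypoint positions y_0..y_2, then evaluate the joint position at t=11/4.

y_0 = S_0(0) = a_0 = -2
y_1 = S_1(0) = a_1 = -4
y_2 = S_1(1) = -1
t_q=11/4 is in segment 1 (τ=3/4); S_1(τ)=-61/32

y_0=-2 y_1=-4 y_2=-1
S(11/4) = -61/32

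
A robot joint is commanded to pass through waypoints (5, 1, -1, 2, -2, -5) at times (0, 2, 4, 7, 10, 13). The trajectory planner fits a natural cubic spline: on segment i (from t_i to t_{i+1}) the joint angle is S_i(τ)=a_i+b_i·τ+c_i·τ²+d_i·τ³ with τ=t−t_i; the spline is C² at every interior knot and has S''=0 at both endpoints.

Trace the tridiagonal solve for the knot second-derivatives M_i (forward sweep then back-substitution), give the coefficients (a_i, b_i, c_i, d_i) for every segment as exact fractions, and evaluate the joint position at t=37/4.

Δ: Δ0=-2, Δ1=-1, Δ2=1, Δ3=-4/3, Δ4=-1
row 1: diag=8, rhs=6; c'=1/4, d'=3/4
row 2: denom=10−2·1/4=19/2; d'=(12−2·3/4)/(19/2)=21/19
row 3: denom=12−3·6/19=210/19; d'=(-14−3·21/19)/(210/19)=-47/30
row 4: denom=12−3·19/70=783/70; d'=(2−3·-47/30)/(783/70)=469/783
back: M4=469/783
back: M3=-47/30−19/70·469/783=-1354/783
back: M2=21/19−6/19·-1354/783=431/261
back: M1=3/4−1/4·431/261=88/261
M: M0=0, M1=88/261, M2=431/261, M3=-1354/783, M4=469/783, M5=0
seg 0: a=5, c=M0/2=0, d=(M1−M0)/(6·2)=22/783, b=Δ0−h0·(2M0+M1)/6=-1654/783
seg 1: a=1, c=M1/2=44/261, d=(M2−M1)/(6·2)=343/3132, b=Δ1−h1·(2M1+M2)/6=-1390/783
seg 2: a=-1, c=M2/2=431/522, d=(M3−M2)/(6·3)=-2647/14094, b=Δ2−h2·(2M2+M3)/6=167/783
seg 3: a=2, c=M3/2=-677/783, d=(M4−M3)/(6·3)=1823/14094, b=Δ3−h3·(2M3+M4)/6=151/1566
seg 4: a=-2, c=M4/2=469/1566, d=(M5−M4)/(6·3)=-469/14094, b=Δ4−h4·(2M4+M5)/6=-1252/783
t_q=37/4 → seg 3, τ=9/4; S=2+151/1566·τ+-677/783·τ²+1823/14094·τ³=-7649/11136

  seg 0: a=5 b=-1654/783 c=0 d=22/783
  seg 1: a=1 b=-1390/783 c=44/261 d=343/3132
  seg 2: a=-1 b=167/783 c=431/522 d=-2647/14094
  seg 3: a=2 b=151/1566 c=-677/783 d=1823/14094
  seg 4: a=-2 b=-1252/783 c=469/1566 d=-469/14094
S(37/4) = -7649/11136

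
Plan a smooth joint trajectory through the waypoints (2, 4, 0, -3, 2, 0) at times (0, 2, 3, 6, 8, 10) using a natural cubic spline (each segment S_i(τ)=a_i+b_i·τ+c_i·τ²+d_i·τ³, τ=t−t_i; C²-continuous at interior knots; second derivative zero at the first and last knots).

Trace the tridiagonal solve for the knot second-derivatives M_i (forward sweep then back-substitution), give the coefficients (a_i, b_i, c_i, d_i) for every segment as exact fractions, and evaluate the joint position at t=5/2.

Δ: Δ0=1, Δ1=-4, Δ2=-1, Δ3=5/2, Δ4=-1
row 1: diag=6, rhs=-30; c'=1/6, d'=-5
row 2: denom=8−1·1/6=47/6; d'=(18−1·-5)/(47/6)=138/47
row 3: denom=10−3·18/47=416/47; d'=(21−3·138/47)/(416/47)=573/416
row 4: denom=8−2·47/208=785/104; d'=(-21−2·573/416)/(785/104)=-4941/1570
back: M4=-4941/1570
back: M3=573/416−47/208·-4941/1570=3279/1570
back: M2=138/47−18/47·3279/1570=1677/785
back: M1=-5−1/6·1677/785=-8409/1570
M: M0=0, M1=-8409/1570, M2=1677/785, M3=3279/1570, M4=-4941/1570, M5=0
seg 0: a=2, c=M0/2=0, d=(M1−M0)/(6·2)=-2803/6280, b=Δ0−h0·(2M0+M1)/6=4373/1570
seg 1: a=4, c=M1/2=-8409/3140, d=(M2−M1)/(6·1)=3921/3140, b=Δ1−h1·(2M1+M2)/6=-2018/785
seg 2: a=0, c=M2/2=1677/1570, d=(M3−M2)/(6·3)=-5/1884, b=Δ2−h2·(2M2+M3)/6=-13127/3140
seg 3: a=-3, c=M3/2=3279/3140, d=(M4−M3)/(6·2)=-137/314, b=Δ3−h3·(2M3+M4)/6=1693/785
seg 4: a=2, c=M4/2=-4941/3140, d=(M5−M4)/(6·2)=1647/6280, b=Δ4−h4·(2M4+M5)/6=862/785
t_q=5/2 → seg 1, τ=1/2; S=4+-2018/785·τ+-8409/3140·τ²+3921/3140·τ³=11059/5024

  seg 0: a=2 b=4373/1570 c=0 d=-2803/6280
  seg 1: a=4 b=-2018/785 c=-8409/3140 d=3921/3140
  seg 2: a=0 b=-13127/3140 c=1677/1570 d=-5/1884
  seg 3: a=-3 b=1693/785 c=3279/3140 d=-137/314
  seg 4: a=2 b=862/785 c=-4941/3140 d=1647/6280
S(5/2) = 11059/5024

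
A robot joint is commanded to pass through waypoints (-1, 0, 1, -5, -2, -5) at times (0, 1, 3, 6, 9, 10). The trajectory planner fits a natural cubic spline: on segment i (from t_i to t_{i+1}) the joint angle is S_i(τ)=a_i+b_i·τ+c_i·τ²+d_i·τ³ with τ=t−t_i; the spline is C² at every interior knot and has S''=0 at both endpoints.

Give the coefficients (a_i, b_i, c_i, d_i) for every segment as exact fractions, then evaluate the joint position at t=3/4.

Δ: Δ0=1, Δ1=1/2, Δ2=-2, Δ3=1, Δ4=-3
row 1: diag=6, rhs=-3; c'=1/3, d'=-1/2
row 2: denom=10−2·1/3=28/3; d'=(-15−2·-1/2)/(28/3)=-3/2
row 3: denom=12−3·9/28=309/28; d'=(18−3·-3/2)/(309/28)=210/103
row 4: denom=8−3·28/103=740/103; d'=(-24−3·210/103)/(740/103)=-1551/370
back: M4=-1551/370
back: M3=210/103−28/103·-1551/370=588/185
back: M2=-3/2−9/28·588/185=-933/370
back: M1=-1/2−1/3·-933/370=63/185
M: M0=0, M1=63/185, M2=-933/370, M3=588/185, M4=-1551/370, M5=0
seg 0: a=-1, c=M0/2=0, d=(M1−M0)/(6·1)=21/370, b=Δ0−h0·(2M0+M1)/6=349/370
seg 1: a=0, c=M1/2=63/370, d=(M2−M1)/(6·2)=-353/1480, b=Δ1−h1·(2M1+M2)/6=206/185
seg 2: a=1, c=M2/2=-933/740, d=(M3−M2)/(6·3)=19/60, b=Δ2−h2·(2M2+M3)/6=-79/74
seg 3: a=-5, c=M3/2=294/185, d=(M4−M3)/(6·3)=-303/740, b=Δ3−h3·(2M3+M4)/6=-61/740
seg 4: a=-2, c=M4/2=-1551/740, d=(M5−M4)/(6·1)=517/740, b=Δ4−h4·(2M4+M5)/6=-593/370
t_q=3/4 → seg 0, τ=3/4; S=-1+349/370·τ+0·τ²+21/370·τ³=-6361/23680

  seg 0: a=-1 b=349/370 c=0 d=21/370
  seg 1: a=0 b=206/185 c=63/370 d=-353/1480
  seg 2: a=1 b=-79/74 c=-933/740 d=19/60
  seg 3: a=-5 b=-61/740 c=294/185 d=-303/740
  seg 4: a=-2 b=-593/370 c=-1551/740 d=517/740
S(3/4) = -6361/23680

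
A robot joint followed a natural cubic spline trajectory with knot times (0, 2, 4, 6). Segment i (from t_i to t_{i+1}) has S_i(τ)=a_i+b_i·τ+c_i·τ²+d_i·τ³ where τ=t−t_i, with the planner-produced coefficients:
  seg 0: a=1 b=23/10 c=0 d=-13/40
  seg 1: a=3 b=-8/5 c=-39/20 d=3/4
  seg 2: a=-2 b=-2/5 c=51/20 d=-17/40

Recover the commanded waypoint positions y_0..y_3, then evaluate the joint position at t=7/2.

y_0=1 y_1=3 y_2=-2 y_3=4
S(7/2) = -201/160

y_0 = S_0(0) = a_0 = 1
y_1 = S_1(0) = a_1 = 3
y_2 = S_2(0) = a_2 = -2
y_3 = S_2(2) = 4
t_q=7/2 is in segment 1 (τ=3/2); S_1(τ)=-201/160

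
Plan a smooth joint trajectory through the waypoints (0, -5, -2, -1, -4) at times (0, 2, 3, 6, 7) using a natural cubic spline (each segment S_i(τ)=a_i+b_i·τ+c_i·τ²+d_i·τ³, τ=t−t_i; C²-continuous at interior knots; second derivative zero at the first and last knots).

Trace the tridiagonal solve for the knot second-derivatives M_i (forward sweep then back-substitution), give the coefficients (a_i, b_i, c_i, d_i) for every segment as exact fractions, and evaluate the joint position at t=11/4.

  seg 0: a=0 b=-307/69 c=0 d=269/552
  seg 1: a=-5 b=193/138 c=269/92 d=-365/276
  seg 2: a=-2 b=905/276 c=-24/23 d=17/828
  seg 3: a=-1 b=-335/138 c=-79/92 d=79/276
S(11/4) = -16865/5888

Δ: Δ0=-5/2, Δ1=3, Δ2=1/3, Δ3=-3
row 1: diag=6, rhs=33; c'=1/6, d'=11/2
row 2: denom=8−1·1/6=47/6; d'=(-16−1·11/2)/(47/6)=-129/47
row 3: denom=8−3·18/47=322/47; d'=(-20−3·-129/47)/(322/47)=-79/46
back: M3=-79/46
back: M2=-129/47−18/47·-79/46=-48/23
back: M1=11/2−1/6·-48/23=269/46
M: M0=0, M1=269/46, M2=-48/23, M3=-79/46, M4=0
seg 0: a=0, c=M0/2=0, d=(M1−M0)/(6·2)=269/552, b=Δ0−h0·(2M0+M1)/6=-307/69
seg 1: a=-5, c=M1/2=269/92, d=(M2−M1)/(6·1)=-365/276, b=Δ1−h1·(2M1+M2)/6=193/138
seg 2: a=-2, c=M2/2=-24/23, d=(M3−M2)/(6·3)=17/828, b=Δ2−h2·(2M2+M3)/6=905/276
seg 3: a=-1, c=M3/2=-79/92, d=(M4−M3)/(6·1)=79/276, b=Δ3−h3·(2M3+M4)/6=-335/138
t_q=11/4 → seg 1, τ=3/4; S=-5+193/138·τ+269/92·τ²+-365/276·τ³=-16865/5888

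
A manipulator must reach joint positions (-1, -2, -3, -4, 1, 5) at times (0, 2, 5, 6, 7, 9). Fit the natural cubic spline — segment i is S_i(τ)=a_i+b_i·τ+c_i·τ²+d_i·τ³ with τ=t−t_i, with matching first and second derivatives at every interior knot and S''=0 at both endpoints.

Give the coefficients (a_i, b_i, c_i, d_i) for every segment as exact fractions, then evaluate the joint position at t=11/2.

Δ: Δ0=-1/2, Δ1=-1/3, Δ2=-1, Δ3=5, Δ4=2
row 1: diag=10, rhs=1; c'=3/10, d'=1/10
row 2: denom=8−3·3/10=71/10; d'=(-4−3·1/10)/(71/10)=-43/71
row 3: denom=4−1·10/71=274/71; d'=(36−1·-43/71)/(274/71)=2599/274
row 4: denom=6−1·71/274=1573/274; d'=(-18−1·2599/274)/(1573/274)=-7531/1573
back: M4=-7531/1573
back: M3=2599/274−71/274·-7531/1573=16872/1573
back: M2=-43/71−10/71·16872/1573=-3329/1573
back: M1=1/10−3/10·-3329/1573=1156/1573
M: M0=0, M1=1156/1573, M2=-3329/1573, M3=16872/1573, M4=-7531/1573, M5=0
seg 0: a=-1, c=M0/2=0, d=(M1−M0)/(6·2)=289/4719, b=Δ0−h0·(2M0+M1)/6=-7031/9438
seg 1: a=-2, c=M1/2=578/1573, d=(M2−M1)/(6·3)=-115/726, b=Δ1−h1·(2M1+M2)/6=-95/9438
seg 2: a=-3, c=M2/2=-3329/3146, d=(M3−M2)/(6·1)=20201/9438, b=Δ2−h2·(2M2+M3)/6=-9826/4719
seg 3: a=-4, c=M3/2=8436/1573, d=(M4−M3)/(6·1)=-24403/9438, b=Δ3−h3·(2M3+M4)/6=1907/858
seg 4: a=1, c=M4/2=-7531/3146, d=(M5−M4)/(6·2)=7531/18876, b=Δ4−h4·(2M4+M5)/6=24500/4719
t_q=11/2 → seg 2, τ=1/2; S=-3+-9826/4719·τ+-3329/3146·τ²+20201/9438·τ³=-101631/25168

  seg 0: a=-1 b=-7031/9438 c=0 d=289/4719
  seg 1: a=-2 b=-95/9438 c=578/1573 d=-115/726
  seg 2: a=-3 b=-9826/4719 c=-3329/3146 d=20201/9438
  seg 3: a=-4 b=1907/858 c=8436/1573 d=-24403/9438
  seg 4: a=1 b=24500/4719 c=-7531/3146 d=7531/18876
S(11/2) = -101631/25168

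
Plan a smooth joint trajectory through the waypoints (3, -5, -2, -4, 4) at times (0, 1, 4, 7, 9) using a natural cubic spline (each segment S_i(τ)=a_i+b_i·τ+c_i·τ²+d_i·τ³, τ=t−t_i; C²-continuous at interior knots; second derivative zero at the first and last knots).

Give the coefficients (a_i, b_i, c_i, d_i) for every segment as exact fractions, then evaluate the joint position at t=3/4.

Δ: Δ0=-8, Δ1=1, Δ2=-2/3, Δ3=4
row 1: diag=8, rhs=54; c'=3/8, d'=27/4
row 2: denom=12−3·3/8=87/8; d'=(-10−3·27/4)/(87/8)=-242/87
row 3: denom=10−3·8/29=266/29; d'=(28−3·-242/87)/(266/29)=527/133
back: M3=527/133
back: M2=-242/87−8/29·527/133=-1546/399
back: M1=27/4−3/8·-1546/399=1091/133
M: M0=0, M1=1091/133, M2=-1546/399, M3=527/133, M4=0
seg 0: a=3, c=M0/2=0, d=(M1−M0)/(6·1)=1091/798, b=Δ0−h0·(2M0+M1)/6=-7475/798
seg 1: a=-5, c=M1/2=1091/266, d=(M2−M1)/(6·3)=-4819/7182, b=Δ1−h1·(2M1+M2)/6=-2101/399
seg 2: a=-2, c=M2/2=-773/399, d=(M3−M2)/(6·3)=3127/7182, b=Δ2−h2·(2M2+M3)/6=979/798
seg 3: a=-4, c=M3/2=527/266, d=(M4−M3)/(6·2)=-527/1596, b=Δ3−h3·(2M3+M4)/6=542/399
t_q=3/4 → seg 0, τ=3/4; S=3+-7475/798·τ+0·τ²+1091/798·τ³=-8387/2432

  seg 0: a=3 b=-7475/798 c=0 d=1091/798
  seg 1: a=-5 b=-2101/399 c=1091/266 d=-4819/7182
  seg 2: a=-2 b=979/798 c=-773/399 d=3127/7182
  seg 3: a=-4 b=542/399 c=527/266 d=-527/1596
S(3/4) = -8387/2432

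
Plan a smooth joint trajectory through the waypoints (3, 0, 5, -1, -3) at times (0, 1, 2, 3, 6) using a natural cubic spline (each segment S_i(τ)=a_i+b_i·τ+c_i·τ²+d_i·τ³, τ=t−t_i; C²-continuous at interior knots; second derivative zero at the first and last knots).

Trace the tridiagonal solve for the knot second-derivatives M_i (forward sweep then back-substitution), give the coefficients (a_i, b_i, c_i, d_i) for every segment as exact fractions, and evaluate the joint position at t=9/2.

Δ: Δ0=-3, Δ1=5, Δ2=-6, Δ3=-2/3
row 1: diag=4, rhs=48; c'=1/4, d'=12
row 2: denom=4−1·1/4=15/4; d'=(-66−1·12)/(15/4)=-104/5
row 3: denom=8−1·4/15=116/15; d'=(32−1·-104/5)/(116/15)=198/29
back: M3=198/29
back: M2=-104/5−4/15·198/29=-656/29
back: M1=12−1/4·-656/29=512/29
M: M0=0, M1=512/29, M2=-656/29, M3=198/29, M4=0
seg 0: a=3, c=M0/2=0, d=(M1−M0)/(6·1)=256/87, b=Δ0−h0·(2M0+M1)/6=-517/87
seg 1: a=0, c=M1/2=256/29, d=(M2−M1)/(6·1)=-584/87, b=Δ1−h1·(2M1+M2)/6=251/87
seg 2: a=5, c=M2/2=-328/29, d=(M3−M2)/(6·1)=427/87, b=Δ2−h2·(2M2+M3)/6=35/87
seg 3: a=-1, c=M3/2=99/29, d=(M4−M3)/(6·3)=-11/29, b=Δ3−h3·(2M3+M4)/6=-652/87
t_q=9/2 → seg 3, τ=3/2; S=-1+-652/87·τ+99/29·τ²+-11/29·τ³=-1355/232

  seg 0: a=3 b=-517/87 c=0 d=256/87
  seg 1: a=0 b=251/87 c=256/29 d=-584/87
  seg 2: a=5 b=35/87 c=-328/29 d=427/87
  seg 3: a=-1 b=-652/87 c=99/29 d=-11/29
S(9/2) = -1355/232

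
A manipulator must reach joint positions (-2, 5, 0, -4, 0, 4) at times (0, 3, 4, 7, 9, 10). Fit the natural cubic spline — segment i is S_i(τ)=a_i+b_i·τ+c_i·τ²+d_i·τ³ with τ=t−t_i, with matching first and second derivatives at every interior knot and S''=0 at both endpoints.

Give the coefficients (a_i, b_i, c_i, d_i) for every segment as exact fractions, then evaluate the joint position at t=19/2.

  seg 0: a=-2 b=4091/774 c=0 d=-2285/6966
  seg 1: a=5 b=-1382/387 c=-2285/774 d=131/86
  seg 2: a=0 b=-3797/774 c=626/387 d=-991/6966
  seg 3: a=-4 b=371/387 c=29/86 d=71/774
  seg 4: a=0 b=1319/387 c=229/258 d=-229/774
S(19/2) = 3899/2064

Δ: Δ0=7/3, Δ1=-5, Δ2=-4/3, Δ3=2, Δ4=4
row 1: diag=8, rhs=-44; c'=1/8, d'=-11/2
row 2: denom=8−1·1/8=63/8; d'=(22−1·-11/2)/(63/8)=220/63
row 3: denom=10−3·8/21=62/7; d'=(20−3·220/63)/(62/7)=100/93
row 4: denom=6−2·7/31=172/31; d'=(12−2·100/93)/(172/31)=229/129
back: M4=229/129
back: M3=100/93−7/31·229/129=29/43
back: M2=220/63−8/21·29/43=1252/387
back: M1=-11/2−1/8·1252/387=-2285/387
M: M0=0, M1=-2285/387, M2=1252/387, M3=29/43, M4=229/129, M5=0
seg 0: a=-2, c=M0/2=0, d=(M1−M0)/(6·3)=-2285/6966, b=Δ0−h0·(2M0+M1)/6=4091/774
seg 1: a=5, c=M1/2=-2285/774, d=(M2−M1)/(6·1)=131/86, b=Δ1−h1·(2M1+M2)/6=-1382/387
seg 2: a=0, c=M2/2=626/387, d=(M3−M2)/(6·3)=-991/6966, b=Δ2−h2·(2M2+M3)/6=-3797/774
seg 3: a=-4, c=M3/2=29/86, d=(M4−M3)/(6·2)=71/774, b=Δ3−h3·(2M3+M4)/6=371/387
seg 4: a=0, c=M4/2=229/258, d=(M5−M4)/(6·1)=-229/774, b=Δ4−h4·(2M4+M5)/6=1319/387
t_q=19/2 → seg 4, τ=1/2; S=0+1319/387·τ+229/258·τ²+-229/774·τ³=3899/2064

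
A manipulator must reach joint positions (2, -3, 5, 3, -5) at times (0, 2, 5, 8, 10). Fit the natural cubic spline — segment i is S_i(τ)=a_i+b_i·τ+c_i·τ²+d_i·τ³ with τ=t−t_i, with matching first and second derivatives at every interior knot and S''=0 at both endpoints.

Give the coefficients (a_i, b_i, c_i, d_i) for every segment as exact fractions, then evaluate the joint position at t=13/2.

Δ: Δ0=-5/2, Δ1=8/3, Δ2=-2/3, Δ3=-4
row 1: diag=10, rhs=31; c'=3/10, d'=31/10
row 2: denom=12−3·3/10=111/10; d'=(-20−3·31/10)/(111/10)=-293/111
row 3: denom=10−3·10/37=340/37; d'=(-20−3·-293/111)/(340/37)=-447/340
back: M3=-447/340
back: M2=-293/111−10/37·-447/340=-233/102
back: M1=31/10−3/10·-233/102=1287/340
M: M0=0, M1=1287/340, M2=-233/102, M3=-447/340, M4=0
seg 0: a=2, c=M0/2=0, d=(M1−M0)/(6·2)=429/1360, b=Δ0−h0·(2M0+M1)/6=-1279/340
seg 1: a=-3, c=M1/2=1287/680, d=(M2−M1)/(6·3)=-6191/18360, b=Δ1−h1·(2M1+M2)/6=2/85
seg 2: a=5, c=M2/2=-233/204, d=(M3−M2)/(6·3)=989/18360, b=Δ2−h2·(2M2+M3)/6=91/40
seg 3: a=3, c=M3/2=-447/680, d=(M4−M3)/(6·2)=149/1360, b=Δ3−h3·(2M3+M4)/6=-531/170
t_q=13/2 → seg 2, τ=3/2; S=5+91/40·τ+-233/204·τ²+989/18360·τ³=32773/5440

  seg 0: a=2 b=-1279/340 c=0 d=429/1360
  seg 1: a=-3 b=2/85 c=1287/680 d=-6191/18360
  seg 2: a=5 b=91/40 c=-233/204 d=989/18360
  seg 3: a=3 b=-531/170 c=-447/680 d=149/1360
S(13/2) = 32773/5440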